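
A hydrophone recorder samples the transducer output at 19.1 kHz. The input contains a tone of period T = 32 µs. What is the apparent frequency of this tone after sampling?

T = 32 µs → f = 1/T = 31.25 kHz.
31.25 kHz mod fs = 12.15 kHz.
12.15 kHz > fs/2 = 9.55 kHz, folds to fs − 12.15 kHz = 6.95 kHz.

6.95 kHz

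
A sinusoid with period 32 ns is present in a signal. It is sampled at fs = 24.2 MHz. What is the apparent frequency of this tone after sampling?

T = 32 ns → f = 1/T = 31.25 MHz.
31.25 MHz mod fs = 7.05 MHz.
7.05 MHz ≤ fs/2 = 12.1 MHz, appears at 7.05 MHz.

7.05 MHz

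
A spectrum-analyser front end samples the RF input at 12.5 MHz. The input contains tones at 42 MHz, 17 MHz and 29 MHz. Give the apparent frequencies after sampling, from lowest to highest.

fs/2 = 6.25 MHz.
42 MHz mod fs = 4.5 MHz.
4.5 MHz ≤ fs/2 = 6.25 MHz, appears at 4.5 MHz.
17 MHz mod fs = 4.5 MHz.
4.5 MHz ≤ fs/2 = 6.25 MHz, appears at 4.5 MHz.
29 MHz mod fs = 4 MHz.
4 MHz ≤ fs/2 = 6.25 MHz, appears at 4 MHz.
Distinct values: {4 MHz, 4.5 MHz}.

4 MHz, 4.5 MHz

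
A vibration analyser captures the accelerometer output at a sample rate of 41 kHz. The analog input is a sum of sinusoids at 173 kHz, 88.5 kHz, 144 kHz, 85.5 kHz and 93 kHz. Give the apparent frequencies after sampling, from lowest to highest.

fs/2 = 20.5 kHz.
173 kHz mod fs = 9 kHz.
9 kHz ≤ fs/2 = 20.5 kHz, appears at 9 kHz.
88.5 kHz mod fs = 6.5 kHz.
6.5 kHz ≤ fs/2 = 20.5 kHz, appears at 6.5 kHz.
144 kHz mod fs = 21 kHz.
21 kHz > fs/2 = 20.5 kHz, folds to fs − 21 kHz = 20 kHz.
85.5 kHz mod fs = 3.5 kHz.
3.5 kHz ≤ fs/2 = 20.5 kHz, appears at 3.5 kHz.
93 kHz mod fs = 11 kHz.
11 kHz ≤ fs/2 = 20.5 kHz, appears at 11 kHz.
Distinct values: {3.5 kHz, 6.5 kHz, 9 kHz, 11 kHz, 20 kHz}.

3.5 kHz, 6.5 kHz, 9 kHz, 11 kHz, 20 kHz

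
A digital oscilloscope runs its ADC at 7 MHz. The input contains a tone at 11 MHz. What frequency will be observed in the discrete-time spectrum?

11 MHz mod fs = 4 MHz.
4 MHz > fs/2 = 3.5 MHz, folds to fs − 4 MHz = 3 MHz.

3 MHz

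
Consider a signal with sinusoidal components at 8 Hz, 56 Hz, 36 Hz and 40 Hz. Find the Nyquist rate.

Highest-frequency component: 56 Hz.
Nyquist rate = 2 × 56 Hz = 112 Hz.

112 Hz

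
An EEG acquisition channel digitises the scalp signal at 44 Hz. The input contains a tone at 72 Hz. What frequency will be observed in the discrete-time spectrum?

16 Hz

72 Hz mod fs = 28 Hz.
28 Hz > fs/2 = 22 Hz, folds to fs − 28 Hz = 16 Hz.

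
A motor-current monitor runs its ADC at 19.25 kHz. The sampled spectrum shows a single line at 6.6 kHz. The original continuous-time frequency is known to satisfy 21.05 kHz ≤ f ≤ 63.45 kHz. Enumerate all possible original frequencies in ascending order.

25.85 kHz, 31.9 kHz, 45.1 kHz, 51.15 kHz

Frequencies that alias to 6.6 kHz are k·fs ± 6.6 kHz for integer k ≥ 0.
k=0: 6.6 kHz.
k=1: 12.65 kHz, 25.85 kHz.
k=2: 31.9 kHz, 45.1 kHz.
k=3: 51.15 kHz, 64.35 kHz.
k=4: 70.4 kHz, 83.6 kHz.
Within [21.05 kHz, 63.45 kHz]: 25.85 kHz, 31.9 kHz, 45.1 kHz, 51.15 kHz.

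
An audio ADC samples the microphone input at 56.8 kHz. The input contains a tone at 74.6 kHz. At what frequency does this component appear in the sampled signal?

17.8 kHz

74.6 kHz mod fs = 17.8 kHz.
17.8 kHz ≤ fs/2 = 28.4 kHz, appears at 17.8 kHz.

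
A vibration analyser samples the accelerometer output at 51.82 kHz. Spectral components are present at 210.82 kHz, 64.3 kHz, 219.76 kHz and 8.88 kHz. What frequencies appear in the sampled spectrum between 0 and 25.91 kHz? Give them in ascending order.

fs/2 = 25.91 kHz.
210.82 kHz mod fs = 3.54 kHz.
3.54 kHz ≤ fs/2 = 25.91 kHz, appears at 3.54 kHz.
64.3 kHz mod fs = 12.48 kHz.
12.48 kHz ≤ fs/2 = 25.91 kHz, appears at 12.48 kHz.
219.76 kHz mod fs = 12.48 kHz.
12.48 kHz ≤ fs/2 = 25.91 kHz, appears at 12.48 kHz.
8.88 kHz ≤ fs/2 = 25.91 kHz, passes unchanged.
Distinct values: {3.54 kHz, 8.88 kHz, 12.48 kHz}.

3.54 kHz, 8.88 kHz, 12.48 kHz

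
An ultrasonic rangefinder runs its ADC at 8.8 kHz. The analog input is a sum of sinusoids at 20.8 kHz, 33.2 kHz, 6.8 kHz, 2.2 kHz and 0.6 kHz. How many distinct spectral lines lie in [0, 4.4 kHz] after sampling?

4

fs/2 = 4.4 kHz.
20.8 kHz mod fs = 3.2 kHz.
3.2 kHz ≤ fs/2 = 4.4 kHz, appears at 3.2 kHz.
33.2 kHz mod fs = 6.8 kHz.
6.8 kHz > fs/2 = 4.4 kHz, folds to fs − 6.8 kHz = 2 kHz.
6.8 kHz > fs/2 = 4.4 kHz, folds to fs − 6.8 kHz = 2 kHz.
2.2 kHz ≤ fs/2 = 4.4 kHz, passes unchanged.
0.6 kHz ≤ fs/2 = 4.4 kHz, passes unchanged.
Distinct values: {0.6 kHz, 2 kHz, 2.2 kHz, 3.2 kHz} → 4.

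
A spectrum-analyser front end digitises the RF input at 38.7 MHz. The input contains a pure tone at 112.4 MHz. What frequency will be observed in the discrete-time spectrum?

3.7 MHz

112.4 MHz mod fs = 35 MHz.
35 MHz > fs/2 = 19.35 MHz, folds to fs − 35 MHz = 3.7 MHz.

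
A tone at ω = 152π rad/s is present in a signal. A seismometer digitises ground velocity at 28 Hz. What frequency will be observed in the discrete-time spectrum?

ω = 152π rad/s → f = ω/(2π) = 76 Hz.
76 Hz mod fs = 20 Hz.
20 Hz > fs/2 = 14 Hz, folds to fs − 20 Hz = 8 Hz.

8 Hz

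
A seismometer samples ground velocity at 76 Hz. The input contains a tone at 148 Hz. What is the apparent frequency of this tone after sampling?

4 Hz

148 Hz mod fs = 72 Hz.
72 Hz > fs/2 = 38 Hz, folds to fs − 72 Hz = 4 Hz.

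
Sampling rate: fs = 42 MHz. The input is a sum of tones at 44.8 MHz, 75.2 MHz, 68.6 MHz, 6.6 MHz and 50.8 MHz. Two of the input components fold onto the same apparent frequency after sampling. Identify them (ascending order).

50.8 MHz, 75.2 MHz

fs/2 = 21 MHz.
44.8 MHz mod fs = 2.8 MHz.
2.8 MHz ≤ fs/2 = 21 MHz, appears at 2.8 MHz.
75.2 MHz mod fs = 33.2 MHz.
33.2 MHz > fs/2 = 21 MHz, folds to fs − 33.2 MHz = 8.8 MHz.
68.6 MHz mod fs = 26.6 MHz.
26.6 MHz > fs/2 = 21 MHz, folds to fs − 26.6 MHz = 15.4 MHz.
6.6 MHz ≤ fs/2 = 21 MHz, passes unchanged.
50.8 MHz mod fs = 8.8 MHz.
8.8 MHz ≤ fs/2 = 21 MHz, appears at 8.8 MHz.
50.8 MHz and 75.2 MHz both map to 8.8 MHz.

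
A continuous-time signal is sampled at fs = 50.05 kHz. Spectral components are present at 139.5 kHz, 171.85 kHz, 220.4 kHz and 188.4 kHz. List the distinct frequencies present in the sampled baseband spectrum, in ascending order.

10.65 kHz, 11.8 kHz, 20.2 kHz, 21.7 kHz

fs/2 = 25.025 kHz.
139.5 kHz mod fs = 39.4 kHz.
39.4 kHz > fs/2 = 25.025 kHz, folds to fs − 39.4 kHz = 10.65 kHz.
171.85 kHz mod fs = 21.7 kHz.
21.7 kHz ≤ fs/2 = 25.025 kHz, appears at 21.7 kHz.
220.4 kHz mod fs = 20.2 kHz.
20.2 kHz ≤ fs/2 = 25.025 kHz, appears at 20.2 kHz.
188.4 kHz mod fs = 38.25 kHz.
38.25 kHz > fs/2 = 25.025 kHz, folds to fs − 38.25 kHz = 11.8 kHz.
Distinct values: {10.65 kHz, 11.8 kHz, 20.2 kHz, 21.7 kHz}.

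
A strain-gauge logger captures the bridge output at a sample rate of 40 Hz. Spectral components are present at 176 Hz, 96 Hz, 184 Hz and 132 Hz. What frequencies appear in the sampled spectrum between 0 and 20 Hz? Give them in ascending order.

fs/2 = 20 Hz.
176 Hz mod fs = 16 Hz.
16 Hz ≤ fs/2 = 20 Hz, appears at 16 Hz.
96 Hz mod fs = 16 Hz.
16 Hz ≤ fs/2 = 20 Hz, appears at 16 Hz.
184 Hz mod fs = 24 Hz.
24 Hz > fs/2 = 20 Hz, folds to fs − 24 Hz = 16 Hz.
132 Hz mod fs = 12 Hz.
12 Hz ≤ fs/2 = 20 Hz, appears at 12 Hz.
Distinct values: {12 Hz, 16 Hz}.

12 Hz, 16 Hz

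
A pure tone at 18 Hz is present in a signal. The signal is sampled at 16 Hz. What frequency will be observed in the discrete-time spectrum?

2 Hz

18 Hz mod fs = 2 Hz.
2 Hz ≤ fs/2 = 8 Hz, appears at 2 Hz.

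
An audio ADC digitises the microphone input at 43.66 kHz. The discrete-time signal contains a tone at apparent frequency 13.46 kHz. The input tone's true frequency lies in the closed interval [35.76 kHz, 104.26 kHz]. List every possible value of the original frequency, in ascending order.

57.12 kHz, 73.86 kHz, 100.78 kHz

Frequencies that alias to 13.46 kHz are k·fs ± 13.46 kHz for integer k ≥ 0.
k=0: 13.46 kHz.
k=1: 30.2 kHz, 57.12 kHz.
k=2: 73.86 kHz, 100.78 kHz.
k=3: 117.52 kHz, 144.44 kHz.
Within [35.76 kHz, 104.26 kHz]: 57.12 kHz, 73.86 kHz, 100.78 kHz.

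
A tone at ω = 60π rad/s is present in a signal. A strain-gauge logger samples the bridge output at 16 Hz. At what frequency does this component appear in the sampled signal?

ω = 60π rad/s → f = ω/(2π) = 30 Hz.
30 Hz mod fs = 14 Hz.
14 Hz > fs/2 = 8 Hz, folds to fs − 14 Hz = 2 Hz.

2 Hz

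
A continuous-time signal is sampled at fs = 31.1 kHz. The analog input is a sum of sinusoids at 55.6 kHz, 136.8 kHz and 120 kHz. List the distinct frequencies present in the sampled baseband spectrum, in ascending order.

4.4 kHz, 6.6 kHz, 12.4 kHz

fs/2 = 15.55 kHz.
55.6 kHz mod fs = 24.5 kHz.
24.5 kHz > fs/2 = 15.55 kHz, folds to fs − 24.5 kHz = 6.6 kHz.
136.8 kHz mod fs = 12.4 kHz.
12.4 kHz ≤ fs/2 = 15.55 kHz, appears at 12.4 kHz.
120 kHz mod fs = 26.7 kHz.
26.7 kHz > fs/2 = 15.55 kHz, folds to fs − 26.7 kHz = 4.4 kHz.
Distinct values: {4.4 kHz, 6.6 kHz, 12.4 kHz}.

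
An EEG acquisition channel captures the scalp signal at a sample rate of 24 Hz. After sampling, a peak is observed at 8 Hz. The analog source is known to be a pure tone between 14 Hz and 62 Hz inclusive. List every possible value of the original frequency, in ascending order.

Frequencies that alias to 8 Hz are k·fs ± 8 Hz for integer k ≥ 0.
k=0: 8 Hz.
k=1: 16 Hz, 32 Hz.
k=2: 40 Hz, 56 Hz.
k=3: 64 Hz, 80 Hz.
Within [14 Hz, 62 Hz]: 16 Hz, 32 Hz, 40 Hz, 56 Hz.

16 Hz, 32 Hz, 40 Hz, 56 Hz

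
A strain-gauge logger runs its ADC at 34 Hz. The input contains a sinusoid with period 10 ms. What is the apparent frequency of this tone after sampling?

T = 10 ms → f = 1/T = 100 Hz.
100 Hz mod fs = 32 Hz.
32 Hz > fs/2 = 17 Hz, folds to fs − 32 Hz = 2 Hz.

2 Hz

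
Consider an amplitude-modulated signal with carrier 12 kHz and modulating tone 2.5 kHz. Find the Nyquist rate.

29 kHz

AM sidebands sit at fc ± fm = 9.5 kHz and 14.5 kHz.
Highest-frequency component: 14.5 kHz.
Nyquist rate = 2 × 14.5 kHz = 29 kHz.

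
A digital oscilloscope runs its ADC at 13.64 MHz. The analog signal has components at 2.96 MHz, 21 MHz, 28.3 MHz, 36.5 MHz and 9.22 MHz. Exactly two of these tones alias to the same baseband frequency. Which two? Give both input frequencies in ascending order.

9.22 MHz, 36.5 MHz

fs/2 = 6.82 MHz.
2.96 MHz ≤ fs/2 = 6.82 MHz, passes unchanged.
21 MHz mod fs = 7.36 MHz.
7.36 MHz > fs/2 = 6.82 MHz, folds to fs − 7.36 MHz = 6.28 MHz.
28.3 MHz mod fs = 1.02 MHz.
1.02 MHz ≤ fs/2 = 6.82 MHz, appears at 1.02 MHz.
36.5 MHz mod fs = 9.22 MHz.
9.22 MHz > fs/2 = 6.82 MHz, folds to fs − 9.22 MHz = 4.42 MHz.
9.22 MHz > fs/2 = 6.82 MHz, folds to fs − 9.22 MHz = 4.42 MHz.
9.22 MHz and 36.5 MHz both map to 4.42 MHz.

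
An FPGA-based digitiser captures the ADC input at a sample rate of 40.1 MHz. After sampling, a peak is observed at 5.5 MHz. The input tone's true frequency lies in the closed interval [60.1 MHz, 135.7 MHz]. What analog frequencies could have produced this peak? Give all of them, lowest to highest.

Frequencies that alias to 5.5 MHz are k·fs ± 5.5 MHz for integer k ≥ 0.
k=0: 5.5 MHz.
k=1: 34.6 MHz, 45.6 MHz.
k=2: 74.7 MHz, 85.7 MHz.
k=3: 114.8 MHz, 125.8 MHz.
k=4: 154.9 MHz, 165.9 MHz.
Within [60.1 MHz, 135.7 MHz]: 74.7 MHz, 85.7 MHz, 114.8 MHz, 125.8 MHz.

74.7 MHz, 85.7 MHz, 114.8 MHz, 125.8 MHz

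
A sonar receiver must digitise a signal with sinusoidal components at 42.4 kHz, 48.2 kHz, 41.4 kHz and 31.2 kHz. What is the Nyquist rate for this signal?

Highest-frequency component: 48.2 kHz.
Nyquist rate = 2 × 48.2 kHz = 96.4 kHz.

96.4 kHz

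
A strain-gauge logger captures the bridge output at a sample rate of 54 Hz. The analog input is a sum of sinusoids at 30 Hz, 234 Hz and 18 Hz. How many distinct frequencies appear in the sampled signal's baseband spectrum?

fs/2 = 27 Hz.
30 Hz > fs/2 = 27 Hz, folds to fs − 30 Hz = 24 Hz.
234 Hz mod fs = 18 Hz.
18 Hz ≤ fs/2 = 27 Hz, appears at 18 Hz.
18 Hz ≤ fs/2 = 27 Hz, passes unchanged.
Distinct values: {18 Hz, 24 Hz} → 2.

2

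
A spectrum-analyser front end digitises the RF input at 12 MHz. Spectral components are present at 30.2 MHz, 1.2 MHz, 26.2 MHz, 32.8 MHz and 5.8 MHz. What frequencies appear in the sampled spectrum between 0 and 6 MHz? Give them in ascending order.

1.2 MHz, 2.2 MHz, 3.2 MHz, 5.8 MHz

fs/2 = 6 MHz.
30.2 MHz mod fs = 6.2 MHz.
6.2 MHz > fs/2 = 6 MHz, folds to fs − 6.2 MHz = 5.8 MHz.
1.2 MHz ≤ fs/2 = 6 MHz, passes unchanged.
26.2 MHz mod fs = 2.2 MHz.
2.2 MHz ≤ fs/2 = 6 MHz, appears at 2.2 MHz.
32.8 MHz mod fs = 8.8 MHz.
8.8 MHz > fs/2 = 6 MHz, folds to fs − 8.8 MHz = 3.2 MHz.
5.8 MHz ≤ fs/2 = 6 MHz, passes unchanged.
Distinct values: {1.2 MHz, 2.2 MHz, 3.2 MHz, 5.8 MHz}.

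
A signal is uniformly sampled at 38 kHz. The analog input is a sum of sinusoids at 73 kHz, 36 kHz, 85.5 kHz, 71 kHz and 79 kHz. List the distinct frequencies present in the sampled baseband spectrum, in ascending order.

fs/2 = 19 kHz.
73 kHz mod fs = 35 kHz.
35 kHz > fs/2 = 19 kHz, folds to fs − 35 kHz = 3 kHz.
36 kHz > fs/2 = 19 kHz, folds to fs − 36 kHz = 2 kHz.
85.5 kHz mod fs = 9.5 kHz.
9.5 kHz ≤ fs/2 = 19 kHz, appears at 9.5 kHz.
71 kHz mod fs = 33 kHz.
33 kHz > fs/2 = 19 kHz, folds to fs − 33 kHz = 5 kHz.
79 kHz mod fs = 3 kHz.
3 kHz ≤ fs/2 = 19 kHz, appears at 3 kHz.
Distinct values: {2 kHz, 3 kHz, 5 kHz, 9.5 kHz}.

2 kHz, 3 kHz, 5 kHz, 9.5 kHz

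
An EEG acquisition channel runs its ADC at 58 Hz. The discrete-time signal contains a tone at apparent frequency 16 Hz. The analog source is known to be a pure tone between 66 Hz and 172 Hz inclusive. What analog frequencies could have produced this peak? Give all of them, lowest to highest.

74 Hz, 100 Hz, 132 Hz, 158 Hz

Frequencies that alias to 16 Hz are k·fs ± 16 Hz for integer k ≥ 0.
k=0: 16 Hz.
k=1: 42 Hz, 74 Hz.
k=2: 100 Hz, 132 Hz.
k=3: 158 Hz, 190 Hz.
k=4: 216 Hz, 248 Hz.
Within [66 Hz, 172 Hz]: 74 Hz, 100 Hz, 132 Hz, 158 Hz.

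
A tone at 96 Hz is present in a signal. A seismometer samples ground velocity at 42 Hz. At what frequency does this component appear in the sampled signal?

12 Hz

96 Hz mod fs = 12 Hz.
12 Hz ≤ fs/2 = 21 Hz, appears at 12 Hz.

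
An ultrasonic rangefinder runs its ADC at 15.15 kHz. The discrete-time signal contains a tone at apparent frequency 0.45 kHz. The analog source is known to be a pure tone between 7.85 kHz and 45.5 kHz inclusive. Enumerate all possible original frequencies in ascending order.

Frequencies that alias to 0.45 kHz are k·fs ± 0.45 kHz for integer k ≥ 0.
k=0: 0.45 kHz.
k=1: 14.7 kHz, 15.6 kHz.
k=2: 29.85 kHz, 30.75 kHz.
k=3: 45 kHz, 45.9 kHz.
k=4: 60.15 kHz, 61.05 kHz.
Within [7.85 kHz, 45.5 kHz]: 14.7 kHz, 15.6 kHz, 29.85 kHz, 30.75 kHz, 45 kHz.

14.7 kHz, 15.6 kHz, 29.85 kHz, 30.75 kHz, 45 kHz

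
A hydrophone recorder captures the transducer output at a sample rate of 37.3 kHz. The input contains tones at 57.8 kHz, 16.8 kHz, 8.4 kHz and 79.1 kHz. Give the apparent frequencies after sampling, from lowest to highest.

4.5 kHz, 8.4 kHz, 16.8 kHz

fs/2 = 18.65 kHz.
57.8 kHz mod fs = 20.5 kHz.
20.5 kHz > fs/2 = 18.65 kHz, folds to fs − 20.5 kHz = 16.8 kHz.
16.8 kHz ≤ fs/2 = 18.65 kHz, passes unchanged.
8.4 kHz ≤ fs/2 = 18.65 kHz, passes unchanged.
79.1 kHz mod fs = 4.5 kHz.
4.5 kHz ≤ fs/2 = 18.65 kHz, appears at 4.5 kHz.
Distinct values: {4.5 kHz, 8.4 kHz, 16.8 kHz}.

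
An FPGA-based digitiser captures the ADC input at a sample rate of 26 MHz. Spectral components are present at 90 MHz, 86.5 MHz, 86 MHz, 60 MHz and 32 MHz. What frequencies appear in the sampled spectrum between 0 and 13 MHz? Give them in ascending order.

6 MHz, 8 MHz, 8.5 MHz, 12 MHz

fs/2 = 13 MHz.
90 MHz mod fs = 12 MHz.
12 MHz ≤ fs/2 = 13 MHz, appears at 12 MHz.
86.5 MHz mod fs = 8.5 MHz.
8.5 MHz ≤ fs/2 = 13 MHz, appears at 8.5 MHz.
86 MHz mod fs = 8 MHz.
8 MHz ≤ fs/2 = 13 MHz, appears at 8 MHz.
60 MHz mod fs = 8 MHz.
8 MHz ≤ fs/2 = 13 MHz, appears at 8 MHz.
32 MHz mod fs = 6 MHz.
6 MHz ≤ fs/2 = 13 MHz, appears at 6 MHz.
Distinct values: {6 MHz, 8 MHz, 8.5 MHz, 12 MHz}.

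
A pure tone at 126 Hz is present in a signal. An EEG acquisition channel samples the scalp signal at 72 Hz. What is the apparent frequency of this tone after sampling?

126 Hz mod fs = 54 Hz.
54 Hz > fs/2 = 36 Hz, folds to fs − 54 Hz = 18 Hz.

18 Hz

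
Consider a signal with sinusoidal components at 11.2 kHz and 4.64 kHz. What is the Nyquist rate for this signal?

Highest-frequency component: 11.2 kHz.
Nyquist rate = 2 × 11.2 kHz = 22.4 kHz.

22.4 kHz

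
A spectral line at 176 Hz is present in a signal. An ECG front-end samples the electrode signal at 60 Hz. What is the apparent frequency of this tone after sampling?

4 Hz

176 Hz mod fs = 56 Hz.
56 Hz > fs/2 = 30 Hz, folds to fs − 56 Hz = 4 Hz.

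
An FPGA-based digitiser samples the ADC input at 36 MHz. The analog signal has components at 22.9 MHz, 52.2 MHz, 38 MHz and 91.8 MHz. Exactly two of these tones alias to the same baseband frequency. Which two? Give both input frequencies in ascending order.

fs/2 = 18 MHz.
22.9 MHz > fs/2 = 18 MHz, folds to fs − 22.9 MHz = 13.1 MHz.
52.2 MHz mod fs = 16.2 MHz.
16.2 MHz ≤ fs/2 = 18 MHz, appears at 16.2 MHz.
38 MHz mod fs = 2 MHz.
2 MHz ≤ fs/2 = 18 MHz, appears at 2 MHz.
91.8 MHz mod fs = 19.8 MHz.
19.8 MHz > fs/2 = 18 MHz, folds to fs − 19.8 MHz = 16.2 MHz.
52.2 MHz and 91.8 MHz both map to 16.2 MHz.

52.2 MHz, 91.8 MHz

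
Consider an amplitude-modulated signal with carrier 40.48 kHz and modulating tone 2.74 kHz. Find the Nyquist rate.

86.44 kHz

AM sidebands sit at fc ± fm = 37.74 kHz and 43.22 kHz.
Highest-frequency component: 43.22 kHz.
Nyquist rate = 2 × 43.22 kHz = 86.44 kHz.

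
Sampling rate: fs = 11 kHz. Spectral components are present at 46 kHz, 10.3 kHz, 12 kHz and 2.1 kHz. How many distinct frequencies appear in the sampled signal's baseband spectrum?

4

fs/2 = 5.5 kHz.
46 kHz mod fs = 2 kHz.
2 kHz ≤ fs/2 = 5.5 kHz, appears at 2 kHz.
10.3 kHz > fs/2 = 5.5 kHz, folds to fs − 10.3 kHz = 0.7 kHz.
12 kHz mod fs = 1 kHz.
1 kHz ≤ fs/2 = 5.5 kHz, appears at 1 kHz.
2.1 kHz ≤ fs/2 = 5.5 kHz, passes unchanged.
Distinct values: {0.7 kHz, 1 kHz, 2 kHz, 2.1 kHz} → 4.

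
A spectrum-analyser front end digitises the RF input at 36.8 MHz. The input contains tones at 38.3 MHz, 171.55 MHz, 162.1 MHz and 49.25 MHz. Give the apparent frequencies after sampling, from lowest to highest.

fs/2 = 18.4 MHz.
38.3 MHz mod fs = 1.5 MHz.
1.5 MHz ≤ fs/2 = 18.4 MHz, appears at 1.5 MHz.
171.55 MHz mod fs = 24.35 MHz.
24.35 MHz > fs/2 = 18.4 MHz, folds to fs − 24.35 MHz = 12.45 MHz.
162.1 MHz mod fs = 14.9 MHz.
14.9 MHz ≤ fs/2 = 18.4 MHz, appears at 14.9 MHz.
49.25 MHz mod fs = 12.45 MHz.
12.45 MHz ≤ fs/2 = 18.4 MHz, appears at 12.45 MHz.
Distinct values: {1.5 MHz, 12.45 MHz, 14.9 MHz}.

1.5 MHz, 12.45 MHz, 14.9 MHz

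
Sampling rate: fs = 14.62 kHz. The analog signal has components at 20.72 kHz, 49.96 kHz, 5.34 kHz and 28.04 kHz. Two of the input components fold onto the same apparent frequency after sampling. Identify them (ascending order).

20.72 kHz, 49.96 kHz

fs/2 = 7.31 kHz.
20.72 kHz mod fs = 6.1 kHz.
6.1 kHz ≤ fs/2 = 7.31 kHz, appears at 6.1 kHz.
49.96 kHz mod fs = 6.1 kHz.
6.1 kHz ≤ fs/2 = 7.31 kHz, appears at 6.1 kHz.
5.34 kHz ≤ fs/2 = 7.31 kHz, passes unchanged.
28.04 kHz mod fs = 13.42 kHz.
13.42 kHz > fs/2 = 7.31 kHz, folds to fs − 13.42 kHz = 1.2 kHz.
20.72 kHz and 49.96 kHz both map to 6.1 kHz.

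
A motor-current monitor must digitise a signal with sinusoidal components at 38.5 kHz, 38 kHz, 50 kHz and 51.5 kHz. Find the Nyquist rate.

Highest-frequency component: 51.5 kHz.
Nyquist rate = 2 × 51.5 kHz = 103 kHz.

103 kHz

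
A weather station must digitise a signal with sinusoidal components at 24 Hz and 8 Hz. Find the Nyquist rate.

Highest-frequency component: 24 Hz.
Nyquist rate = 2 × 24 Hz = 48 Hz.

48 Hz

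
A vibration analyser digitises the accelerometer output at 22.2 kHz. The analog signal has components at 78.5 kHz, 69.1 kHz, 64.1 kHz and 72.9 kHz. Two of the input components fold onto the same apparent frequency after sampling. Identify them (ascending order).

fs/2 = 11.1 kHz.
78.5 kHz mod fs = 11.9 kHz.
11.9 kHz > fs/2 = 11.1 kHz, folds to fs − 11.9 kHz = 10.3 kHz.
69.1 kHz mod fs = 2.5 kHz.
2.5 kHz ≤ fs/2 = 11.1 kHz, appears at 2.5 kHz.
64.1 kHz mod fs = 19.7 kHz.
19.7 kHz > fs/2 = 11.1 kHz, folds to fs − 19.7 kHz = 2.5 kHz.
72.9 kHz mod fs = 6.3 kHz.
6.3 kHz ≤ fs/2 = 11.1 kHz, appears at 6.3 kHz.
64.1 kHz and 69.1 kHz both map to 2.5 kHz.

64.1 kHz, 69.1 kHz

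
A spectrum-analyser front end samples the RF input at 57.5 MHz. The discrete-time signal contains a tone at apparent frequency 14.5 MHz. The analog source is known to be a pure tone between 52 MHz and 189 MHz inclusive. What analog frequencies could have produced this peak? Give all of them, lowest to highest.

Frequencies that alias to 14.5 MHz are k·fs ± 14.5 MHz for integer k ≥ 0.
k=0: 14.5 MHz.
k=1: 43 MHz, 72 MHz.
k=2: 100.5 MHz, 129.5 MHz.
k=3: 158 MHz, 187 MHz.
k=4: 215.5 MHz, 244.5 MHz.
Within [52 MHz, 189 MHz]: 72 MHz, 100.5 MHz, 129.5 MHz, 158 MHz, 187 MHz.

72 MHz, 100.5 MHz, 129.5 MHz, 158 MHz, 187 MHz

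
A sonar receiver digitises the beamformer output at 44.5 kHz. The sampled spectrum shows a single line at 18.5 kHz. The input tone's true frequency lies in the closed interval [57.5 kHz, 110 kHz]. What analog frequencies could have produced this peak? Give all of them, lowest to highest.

63 kHz, 70.5 kHz, 107.5 kHz

Frequencies that alias to 18.5 kHz are k·fs ± 18.5 kHz for integer k ≥ 0.
k=0: 18.5 kHz.
k=1: 26 kHz, 63 kHz.
k=2: 70.5 kHz, 107.5 kHz.
k=3: 115 kHz, 152 kHz.
Within [57.5 kHz, 110 kHz]: 63 kHz, 70.5 kHz, 107.5 kHz.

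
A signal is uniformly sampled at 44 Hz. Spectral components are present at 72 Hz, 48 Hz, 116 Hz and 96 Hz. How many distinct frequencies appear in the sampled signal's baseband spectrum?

3

fs/2 = 22 Hz.
72 Hz mod fs = 28 Hz.
28 Hz > fs/2 = 22 Hz, folds to fs − 28 Hz = 16 Hz.
48 Hz mod fs = 4 Hz.
4 Hz ≤ fs/2 = 22 Hz, appears at 4 Hz.
116 Hz mod fs = 28 Hz.
28 Hz > fs/2 = 22 Hz, folds to fs − 28 Hz = 16 Hz.
96 Hz mod fs = 8 Hz.
8 Hz ≤ fs/2 = 22 Hz, appears at 8 Hz.
Distinct values: {4 Hz, 8 Hz, 16 Hz} → 3.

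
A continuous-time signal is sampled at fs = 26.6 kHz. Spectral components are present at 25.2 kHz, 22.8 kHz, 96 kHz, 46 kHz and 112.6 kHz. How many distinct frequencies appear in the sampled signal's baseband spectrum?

fs/2 = 13.3 kHz.
25.2 kHz > fs/2 = 13.3 kHz, folds to fs − 25.2 kHz = 1.4 kHz.
22.8 kHz > fs/2 = 13.3 kHz, folds to fs − 22.8 kHz = 3.8 kHz.
96 kHz mod fs = 16.2 kHz.
16.2 kHz > fs/2 = 13.3 kHz, folds to fs − 16.2 kHz = 10.4 kHz.
46 kHz mod fs = 19.4 kHz.
19.4 kHz > fs/2 = 13.3 kHz, folds to fs − 19.4 kHz = 7.2 kHz.
112.6 kHz mod fs = 6.2 kHz.
6.2 kHz ≤ fs/2 = 13.3 kHz, appears at 6.2 kHz.
Distinct values: {1.4 kHz, 3.8 kHz, 6.2 kHz, 7.2 kHz, 10.4 kHz} → 5.

5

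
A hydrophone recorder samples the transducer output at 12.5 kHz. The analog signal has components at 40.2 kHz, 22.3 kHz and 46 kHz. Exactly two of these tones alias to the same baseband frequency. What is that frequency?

2.7 kHz

fs/2 = 6.25 kHz.
40.2 kHz mod fs = 2.7 kHz.
2.7 kHz ≤ fs/2 = 6.25 kHz, appears at 2.7 kHz.
22.3 kHz mod fs = 9.8 kHz.
9.8 kHz > fs/2 = 6.25 kHz, folds to fs − 9.8 kHz = 2.7 kHz.
46 kHz mod fs = 8.5 kHz.
8.5 kHz > fs/2 = 6.25 kHz, folds to fs − 8.5 kHz = 4 kHz.
22.3 kHz and 40.2 kHz both map to 2.7 kHz.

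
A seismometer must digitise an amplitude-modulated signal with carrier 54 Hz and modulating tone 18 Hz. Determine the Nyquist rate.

AM sidebands sit at fc ± fm = 36 Hz and 72 Hz.
Highest-frequency component: 72 Hz.
Nyquist rate = 2 × 72 Hz = 144 Hz.

144 Hz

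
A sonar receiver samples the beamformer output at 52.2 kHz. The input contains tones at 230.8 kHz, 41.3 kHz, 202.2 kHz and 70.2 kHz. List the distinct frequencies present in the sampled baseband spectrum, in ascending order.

6.6 kHz, 10.9 kHz, 18 kHz, 22 kHz

fs/2 = 26.1 kHz.
230.8 kHz mod fs = 22 kHz.
22 kHz ≤ fs/2 = 26.1 kHz, appears at 22 kHz.
41.3 kHz > fs/2 = 26.1 kHz, folds to fs − 41.3 kHz = 10.9 kHz.
202.2 kHz mod fs = 45.6 kHz.
45.6 kHz > fs/2 = 26.1 kHz, folds to fs − 45.6 kHz = 6.6 kHz.
70.2 kHz mod fs = 18 kHz.
18 kHz ≤ fs/2 = 26.1 kHz, appears at 18 kHz.
Distinct values: {6.6 kHz, 10.9 kHz, 18 kHz, 22 kHz}.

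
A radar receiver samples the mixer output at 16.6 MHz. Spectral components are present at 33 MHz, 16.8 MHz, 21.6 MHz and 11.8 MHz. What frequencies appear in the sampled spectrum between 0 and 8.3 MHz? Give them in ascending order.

0.2 MHz, 4.8 MHz, 5 MHz

fs/2 = 8.3 MHz.
33 MHz mod fs = 16.4 MHz.
16.4 MHz > fs/2 = 8.3 MHz, folds to fs − 16.4 MHz = 0.2 MHz.
16.8 MHz mod fs = 0.2 MHz.
0.2 MHz ≤ fs/2 = 8.3 MHz, appears at 0.2 MHz.
21.6 MHz mod fs = 5 MHz.
5 MHz ≤ fs/2 = 8.3 MHz, appears at 5 MHz.
11.8 MHz > fs/2 = 8.3 MHz, folds to fs − 11.8 MHz = 4.8 MHz.
Distinct values: {0.2 MHz, 4.8 MHz, 5 MHz}.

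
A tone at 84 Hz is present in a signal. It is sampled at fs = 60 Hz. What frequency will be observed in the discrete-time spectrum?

24 Hz

84 Hz mod fs = 24 Hz.
24 Hz ≤ fs/2 = 30 Hz, appears at 24 Hz.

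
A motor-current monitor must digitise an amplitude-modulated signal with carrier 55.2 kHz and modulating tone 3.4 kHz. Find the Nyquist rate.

117.2 kHz

AM sidebands sit at fc ± fm = 51.8 kHz and 58.6 kHz.
Highest-frequency component: 58.6 kHz.
Nyquist rate = 2 × 58.6 kHz = 117.2 kHz.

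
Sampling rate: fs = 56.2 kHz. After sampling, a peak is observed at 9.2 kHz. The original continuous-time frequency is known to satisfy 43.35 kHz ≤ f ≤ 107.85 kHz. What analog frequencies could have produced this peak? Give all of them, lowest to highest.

Frequencies that alias to 9.2 kHz are k·fs ± 9.2 kHz for integer k ≥ 0.
k=0: 9.2 kHz.
k=1: 47 kHz, 65.4 kHz.
k=2: 103.2 kHz, 121.6 kHz.
k=3: 159.4 kHz, 177.8 kHz.
Within [43.35 kHz, 107.85 kHz]: 47 kHz, 65.4 kHz, 103.2 kHz.

47 kHz, 65.4 kHz, 103.2 kHz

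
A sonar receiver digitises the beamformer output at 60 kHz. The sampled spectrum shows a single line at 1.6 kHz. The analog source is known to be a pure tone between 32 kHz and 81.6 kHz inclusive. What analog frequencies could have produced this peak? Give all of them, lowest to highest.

58.4 kHz, 61.6 kHz

Frequencies that alias to 1.6 kHz are k·fs ± 1.6 kHz for integer k ≥ 0.
k=0: 1.6 kHz.
k=1: 58.4 kHz, 61.6 kHz.
k=2: 118.4 kHz, 121.6 kHz.
Within [32 kHz, 81.6 kHz]: 58.4 kHz, 61.6 kHz.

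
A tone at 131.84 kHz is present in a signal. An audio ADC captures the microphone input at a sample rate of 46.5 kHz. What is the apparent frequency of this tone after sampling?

7.66 kHz

131.84 kHz mod fs = 38.84 kHz.
38.84 kHz > fs/2 = 23.25 kHz, folds to fs − 38.84 kHz = 7.66 kHz.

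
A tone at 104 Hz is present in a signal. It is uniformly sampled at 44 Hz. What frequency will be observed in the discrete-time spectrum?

104 Hz mod fs = 16 Hz.
16 Hz ≤ fs/2 = 22 Hz, appears at 16 Hz.

16 Hz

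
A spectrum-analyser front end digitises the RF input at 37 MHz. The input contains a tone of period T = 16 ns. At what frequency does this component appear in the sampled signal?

T = 16 ns → f = 1/T = 62.5 MHz.
62.5 MHz mod fs = 25.5 MHz.
25.5 MHz > fs/2 = 18.5 MHz, folds to fs − 25.5 MHz = 11.5 MHz.

11.5 MHz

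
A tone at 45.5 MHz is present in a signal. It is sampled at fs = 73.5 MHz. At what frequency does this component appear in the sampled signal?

28 MHz

45.5 MHz > fs/2 = 36.75 MHz, folds to fs − 45.5 MHz = 28 MHz.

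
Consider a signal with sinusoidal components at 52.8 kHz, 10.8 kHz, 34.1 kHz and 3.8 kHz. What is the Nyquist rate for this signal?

Highest-frequency component: 52.8 kHz.
Nyquist rate = 2 × 52.8 kHz = 105.6 kHz.

105.6 kHz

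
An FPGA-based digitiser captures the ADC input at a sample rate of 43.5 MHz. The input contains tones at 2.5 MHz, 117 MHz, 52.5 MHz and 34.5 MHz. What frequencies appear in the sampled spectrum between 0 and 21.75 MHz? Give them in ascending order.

fs/2 = 21.75 MHz.
2.5 MHz ≤ fs/2 = 21.75 MHz, passes unchanged.
117 MHz mod fs = 30 MHz.
30 MHz > fs/2 = 21.75 MHz, folds to fs − 30 MHz = 13.5 MHz.
52.5 MHz mod fs = 9 MHz.
9 MHz ≤ fs/2 = 21.75 MHz, appears at 9 MHz.
34.5 MHz > fs/2 = 21.75 MHz, folds to fs − 34.5 MHz = 9 MHz.
Distinct values: {2.5 MHz, 9 MHz, 13.5 MHz}.

2.5 MHz, 9 MHz, 13.5 MHz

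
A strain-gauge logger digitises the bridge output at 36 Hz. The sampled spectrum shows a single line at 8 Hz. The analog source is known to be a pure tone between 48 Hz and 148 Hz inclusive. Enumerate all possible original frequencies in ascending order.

Frequencies that alias to 8 Hz are k·fs ± 8 Hz for integer k ≥ 0.
k=0: 8 Hz.
k=1: 28 Hz, 44 Hz.
k=2: 64 Hz, 80 Hz.
k=3: 100 Hz, 116 Hz.
k=4: 136 Hz, 152 Hz.
k=5: 172 Hz, 188 Hz.
Within [48 Hz, 148 Hz]: 64 Hz, 80 Hz, 100 Hz, 116 Hz, 136 Hz.

64 Hz, 80 Hz, 100 Hz, 116 Hz, 136 Hz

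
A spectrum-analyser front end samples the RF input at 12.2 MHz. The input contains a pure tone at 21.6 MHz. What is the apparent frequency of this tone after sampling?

2.8 MHz

21.6 MHz mod fs = 9.4 MHz.
9.4 MHz > fs/2 = 6.1 MHz, folds to fs − 9.4 MHz = 2.8 MHz.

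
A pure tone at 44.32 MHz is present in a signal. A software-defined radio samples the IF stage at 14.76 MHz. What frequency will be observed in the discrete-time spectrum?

0.04 MHz

44.32 MHz mod fs = 0.04 MHz.
0.04 MHz ≤ fs/2 = 7.38 MHz, appears at 0.04 MHz.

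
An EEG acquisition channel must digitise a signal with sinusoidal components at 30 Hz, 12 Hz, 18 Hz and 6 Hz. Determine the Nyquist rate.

Highest-frequency component: 30 Hz.
Nyquist rate = 2 × 30 Hz = 60 Hz.

60 Hz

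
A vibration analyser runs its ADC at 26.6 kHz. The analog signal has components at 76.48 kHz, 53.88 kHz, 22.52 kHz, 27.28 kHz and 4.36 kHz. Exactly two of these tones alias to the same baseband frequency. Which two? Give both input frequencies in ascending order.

27.28 kHz, 53.88 kHz

fs/2 = 13.3 kHz.
76.48 kHz mod fs = 23.28 kHz.
23.28 kHz > fs/2 = 13.3 kHz, folds to fs − 23.28 kHz = 3.32 kHz.
53.88 kHz mod fs = 0.68 kHz.
0.68 kHz ≤ fs/2 = 13.3 kHz, appears at 0.68 kHz.
22.52 kHz > fs/2 = 13.3 kHz, folds to fs − 22.52 kHz = 4.08 kHz.
27.28 kHz mod fs = 0.68 kHz.
0.68 kHz ≤ fs/2 = 13.3 kHz, appears at 0.68 kHz.
4.36 kHz ≤ fs/2 = 13.3 kHz, passes unchanged.
27.28 kHz and 53.88 kHz both map to 0.68 kHz.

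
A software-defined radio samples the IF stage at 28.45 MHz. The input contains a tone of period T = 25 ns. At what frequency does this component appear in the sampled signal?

T = 25 ns → f = 1/T = 40 MHz.
40 MHz mod fs = 11.55 MHz.
11.55 MHz ≤ fs/2 = 14.225 MHz, appears at 11.55 MHz.

11.55 MHz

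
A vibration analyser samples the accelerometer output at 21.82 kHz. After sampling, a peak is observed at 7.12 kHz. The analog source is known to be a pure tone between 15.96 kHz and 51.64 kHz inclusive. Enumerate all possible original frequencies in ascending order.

28.94 kHz, 36.52 kHz, 50.76 kHz

Frequencies that alias to 7.12 kHz are k·fs ± 7.12 kHz for integer k ≥ 0.
k=0: 7.12 kHz.
k=1: 14.7 kHz, 28.94 kHz.
k=2: 36.52 kHz, 50.76 kHz.
k=3: 58.34 kHz, 72.58 kHz.
Within [15.96 kHz, 51.64 kHz]: 28.94 kHz, 36.52 kHz, 50.76 kHz.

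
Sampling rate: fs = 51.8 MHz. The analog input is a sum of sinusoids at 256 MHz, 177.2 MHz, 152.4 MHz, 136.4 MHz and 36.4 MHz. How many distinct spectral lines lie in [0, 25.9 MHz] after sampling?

fs/2 = 25.9 MHz.
256 MHz mod fs = 48.8 MHz.
48.8 MHz > fs/2 = 25.9 MHz, folds to fs − 48.8 MHz = 3 MHz.
177.2 MHz mod fs = 21.8 MHz.
21.8 MHz ≤ fs/2 = 25.9 MHz, appears at 21.8 MHz.
152.4 MHz mod fs = 48.8 MHz.
48.8 MHz > fs/2 = 25.9 MHz, folds to fs − 48.8 MHz = 3 MHz.
136.4 MHz mod fs = 32.8 MHz.
32.8 MHz > fs/2 = 25.9 MHz, folds to fs − 32.8 MHz = 19 MHz.
36.4 MHz > fs/2 = 25.9 MHz, folds to fs − 36.4 MHz = 15.4 MHz.
Distinct values: {3 MHz, 15.4 MHz, 19 MHz, 21.8 MHz} → 4.

4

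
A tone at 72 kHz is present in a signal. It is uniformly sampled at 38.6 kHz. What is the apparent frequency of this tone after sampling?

72 kHz mod fs = 33.4 kHz.
33.4 kHz > fs/2 = 19.3 kHz, folds to fs − 33.4 kHz = 5.2 kHz.

5.2 kHz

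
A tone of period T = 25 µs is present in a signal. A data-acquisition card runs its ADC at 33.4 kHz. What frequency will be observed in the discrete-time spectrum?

6.6 kHz

T = 25 µs → f = 1/T = 40 kHz.
40 kHz mod fs = 6.6 kHz.
6.6 kHz ≤ fs/2 = 16.7 kHz, appears at 6.6 kHz.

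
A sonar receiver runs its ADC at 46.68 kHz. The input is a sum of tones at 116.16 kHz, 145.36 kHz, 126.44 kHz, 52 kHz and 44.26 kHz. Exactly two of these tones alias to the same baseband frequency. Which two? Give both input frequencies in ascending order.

fs/2 = 23.34 kHz.
116.16 kHz mod fs = 22.8 kHz.
22.8 kHz ≤ fs/2 = 23.34 kHz, appears at 22.8 kHz.
145.36 kHz mod fs = 5.32 kHz.
5.32 kHz ≤ fs/2 = 23.34 kHz, appears at 5.32 kHz.
126.44 kHz mod fs = 33.08 kHz.
33.08 kHz > fs/2 = 23.34 kHz, folds to fs − 33.08 kHz = 13.6 kHz.
52 kHz mod fs = 5.32 kHz.
5.32 kHz ≤ fs/2 = 23.34 kHz, appears at 5.32 kHz.
44.26 kHz > fs/2 = 23.34 kHz, folds to fs − 44.26 kHz = 2.42 kHz.
52 kHz and 145.36 kHz both map to 5.32 kHz.

52 kHz, 145.36 kHz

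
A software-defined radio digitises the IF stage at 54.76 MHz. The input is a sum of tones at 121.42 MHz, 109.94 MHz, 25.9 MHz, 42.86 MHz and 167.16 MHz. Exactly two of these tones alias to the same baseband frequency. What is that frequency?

11.9 MHz

fs/2 = 27.38 MHz.
121.42 MHz mod fs = 11.9 MHz.
11.9 MHz ≤ fs/2 = 27.38 MHz, appears at 11.9 MHz.
109.94 MHz mod fs = 0.42 MHz.
0.42 MHz ≤ fs/2 = 27.38 MHz, appears at 0.42 MHz.
25.9 MHz ≤ fs/2 = 27.38 MHz, passes unchanged.
42.86 MHz > fs/2 = 27.38 MHz, folds to fs − 42.86 MHz = 11.9 MHz.
167.16 MHz mod fs = 2.88 MHz.
2.88 MHz ≤ fs/2 = 27.38 MHz, appears at 2.88 MHz.
42.86 MHz and 121.42 MHz both map to 11.9 MHz.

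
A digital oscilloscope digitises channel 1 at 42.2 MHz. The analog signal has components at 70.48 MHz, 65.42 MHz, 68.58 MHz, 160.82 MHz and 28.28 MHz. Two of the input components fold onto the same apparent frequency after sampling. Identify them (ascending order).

28.28 MHz, 70.48 MHz

fs/2 = 21.1 MHz.
70.48 MHz mod fs = 28.28 MHz.
28.28 MHz > fs/2 = 21.1 MHz, folds to fs − 28.28 MHz = 13.92 MHz.
65.42 MHz mod fs = 23.22 MHz.
23.22 MHz > fs/2 = 21.1 MHz, folds to fs − 23.22 MHz = 18.98 MHz.
68.58 MHz mod fs = 26.38 MHz.
26.38 MHz > fs/2 = 21.1 MHz, folds to fs − 26.38 MHz = 15.82 MHz.
160.82 MHz mod fs = 34.22 MHz.
34.22 MHz > fs/2 = 21.1 MHz, folds to fs − 34.22 MHz = 7.98 MHz.
28.28 MHz > fs/2 = 21.1 MHz, folds to fs − 28.28 MHz = 13.92 MHz.
28.28 MHz and 70.48 MHz both map to 13.92 MHz.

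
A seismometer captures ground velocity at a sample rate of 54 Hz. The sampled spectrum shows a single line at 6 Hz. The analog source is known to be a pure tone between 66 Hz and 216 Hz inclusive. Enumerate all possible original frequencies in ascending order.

102 Hz, 114 Hz, 156 Hz, 168 Hz, 210 Hz

Frequencies that alias to 6 Hz are k·fs ± 6 Hz for integer k ≥ 0.
k=0: 6 Hz.
k=1: 48 Hz, 60 Hz.
k=2: 102 Hz, 114 Hz.
k=3: 156 Hz, 168 Hz.
k=4: 210 Hz, 222 Hz.
k=5: 264 Hz, 276 Hz.
Within [66 Hz, 216 Hz]: 102 Hz, 114 Hz, 156 Hz, 168 Hz, 210 Hz.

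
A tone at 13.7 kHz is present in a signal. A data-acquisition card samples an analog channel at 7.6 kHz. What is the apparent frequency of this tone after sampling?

1.5 kHz

13.7 kHz mod fs = 6.1 kHz.
6.1 kHz > fs/2 = 3.8 kHz, folds to fs − 6.1 kHz = 1.5 kHz.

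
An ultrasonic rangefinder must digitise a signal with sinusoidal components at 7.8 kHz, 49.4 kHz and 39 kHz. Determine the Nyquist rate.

98.8 kHz

Highest-frequency component: 49.4 kHz.
Nyquist rate = 2 × 49.4 kHz = 98.8 kHz.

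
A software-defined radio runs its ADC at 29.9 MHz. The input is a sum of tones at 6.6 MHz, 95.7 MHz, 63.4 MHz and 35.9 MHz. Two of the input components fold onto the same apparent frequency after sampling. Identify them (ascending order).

35.9 MHz, 95.7 MHz

fs/2 = 14.95 MHz.
6.6 MHz ≤ fs/2 = 14.95 MHz, passes unchanged.
95.7 MHz mod fs = 6 MHz.
6 MHz ≤ fs/2 = 14.95 MHz, appears at 6 MHz.
63.4 MHz mod fs = 3.6 MHz.
3.6 MHz ≤ fs/2 = 14.95 MHz, appears at 3.6 MHz.
35.9 MHz mod fs = 6 MHz.
6 MHz ≤ fs/2 = 14.95 MHz, appears at 6 MHz.
35.9 MHz and 95.7 MHz both map to 6 MHz.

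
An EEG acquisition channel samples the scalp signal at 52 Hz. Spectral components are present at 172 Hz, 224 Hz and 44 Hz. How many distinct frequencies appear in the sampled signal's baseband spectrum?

fs/2 = 26 Hz.
172 Hz mod fs = 16 Hz.
16 Hz ≤ fs/2 = 26 Hz, appears at 16 Hz.
224 Hz mod fs = 16 Hz.
16 Hz ≤ fs/2 = 26 Hz, appears at 16 Hz.
44 Hz > fs/2 = 26 Hz, folds to fs − 44 Hz = 8 Hz.
Distinct values: {8 Hz, 16 Hz} → 2.

2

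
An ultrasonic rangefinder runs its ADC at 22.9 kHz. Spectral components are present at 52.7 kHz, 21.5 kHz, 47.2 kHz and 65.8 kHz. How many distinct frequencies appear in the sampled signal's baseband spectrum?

fs/2 = 11.45 kHz.
52.7 kHz mod fs = 6.9 kHz.
6.9 kHz ≤ fs/2 = 11.45 kHz, appears at 6.9 kHz.
21.5 kHz > fs/2 = 11.45 kHz, folds to fs − 21.5 kHz = 1.4 kHz.
47.2 kHz mod fs = 1.4 kHz.
1.4 kHz ≤ fs/2 = 11.45 kHz, appears at 1.4 kHz.
65.8 kHz mod fs = 20 kHz.
20 kHz > fs/2 = 11.45 kHz, folds to fs − 20 kHz = 2.9 kHz.
Distinct values: {1.4 kHz, 2.9 kHz, 6.9 kHz} → 3.

3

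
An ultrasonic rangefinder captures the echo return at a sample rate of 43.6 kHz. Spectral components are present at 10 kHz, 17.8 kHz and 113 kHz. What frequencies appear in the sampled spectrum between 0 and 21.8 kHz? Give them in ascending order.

10 kHz, 17.8 kHz

fs/2 = 21.8 kHz.
10 kHz ≤ fs/2 = 21.8 kHz, passes unchanged.
17.8 kHz ≤ fs/2 = 21.8 kHz, passes unchanged.
113 kHz mod fs = 25.8 kHz.
25.8 kHz > fs/2 = 21.8 kHz, folds to fs − 25.8 kHz = 17.8 kHz.
Distinct values: {10 kHz, 17.8 kHz}.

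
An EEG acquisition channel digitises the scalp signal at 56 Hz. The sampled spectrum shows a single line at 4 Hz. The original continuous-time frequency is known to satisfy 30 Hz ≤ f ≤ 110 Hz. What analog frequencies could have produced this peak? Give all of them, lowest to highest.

52 Hz, 60 Hz, 108 Hz

Frequencies that alias to 4 Hz are k·fs ± 4 Hz for integer k ≥ 0.
k=0: 4 Hz.
k=1: 52 Hz, 60 Hz.
k=2: 108 Hz, 116 Hz.
k=3: 164 Hz, 172 Hz.
Within [30 Hz, 110 Hz]: 52 Hz, 60 Hz, 108 Hz.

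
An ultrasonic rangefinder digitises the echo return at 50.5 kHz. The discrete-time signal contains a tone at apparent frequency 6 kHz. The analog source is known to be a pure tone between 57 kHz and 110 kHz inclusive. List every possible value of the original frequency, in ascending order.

95 kHz, 107 kHz

Frequencies that alias to 6 kHz are k·fs ± 6 kHz for integer k ≥ 0.
k=0: 6 kHz.
k=1: 44.5 kHz, 56.5 kHz.
k=2: 95 kHz, 107 kHz.
k=3: 145.5 kHz, 157.5 kHz.
Within [57 kHz, 110 kHz]: 95 kHz, 107 kHz.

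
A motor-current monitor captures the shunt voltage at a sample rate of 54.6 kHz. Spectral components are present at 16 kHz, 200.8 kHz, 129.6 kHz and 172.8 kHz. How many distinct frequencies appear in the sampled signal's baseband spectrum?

4

fs/2 = 27.3 kHz.
16 kHz ≤ fs/2 = 27.3 kHz, passes unchanged.
200.8 kHz mod fs = 37 kHz.
37 kHz > fs/2 = 27.3 kHz, folds to fs − 37 kHz = 17.6 kHz.
129.6 kHz mod fs = 20.4 kHz.
20.4 kHz ≤ fs/2 = 27.3 kHz, appears at 20.4 kHz.
172.8 kHz mod fs = 9 kHz.
9 kHz ≤ fs/2 = 27.3 kHz, appears at 9 kHz.
Distinct values: {9 kHz, 16 kHz, 17.6 kHz, 20.4 kHz} → 4.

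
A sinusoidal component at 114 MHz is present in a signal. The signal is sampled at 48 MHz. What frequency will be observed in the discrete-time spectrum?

18 MHz

114 MHz mod fs = 18 MHz.
18 MHz ≤ fs/2 = 24 MHz, appears at 18 MHz.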